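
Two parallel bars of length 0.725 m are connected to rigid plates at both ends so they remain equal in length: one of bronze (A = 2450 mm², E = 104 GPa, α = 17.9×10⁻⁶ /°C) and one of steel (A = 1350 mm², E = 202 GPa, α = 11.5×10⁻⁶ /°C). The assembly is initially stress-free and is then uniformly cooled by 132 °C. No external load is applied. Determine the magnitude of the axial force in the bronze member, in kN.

P ≈ 111 kN (tensile in the bronze)

Equilibrium of a rigid end plate with no external load gives equal and opposite internal forces ±P in the two members. Since α_{bronze} > α_{steel}, cooling drives the bronze into tension and the steel into compression.
Setting the final lengths equal and cancelling L: (α₁ − α₂)ΔT = P/(A₁E₁) + P/(A₂E₂).
|α₁ − α₂|·ΔT = 6.4×10⁻⁶ × 132 = 0.0008448.
1/(A₁E₁) + 1/(A₂E₂) = 1/(2450×104×10³) + 1/(1350×202×10³) = 7.592×10⁻⁹ N⁻¹.
So P = 0.0008448 / 7.592×10⁻⁹ = 111.3 kN.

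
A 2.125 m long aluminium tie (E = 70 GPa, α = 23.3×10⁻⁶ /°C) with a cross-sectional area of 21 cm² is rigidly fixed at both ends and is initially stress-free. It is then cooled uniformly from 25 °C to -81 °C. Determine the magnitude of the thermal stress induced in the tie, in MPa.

With length fixed, the mechanical strain must cancel the thermal strain αΔT = 23.3×10⁻⁶ × 106 = 2469.8×10⁻⁶.
Hence σ = E·αΔT = 70×10³ × 2469.8×10⁻⁶ = 172.9 MPa, tensile.

σ ≈ 173 MPa (tensile)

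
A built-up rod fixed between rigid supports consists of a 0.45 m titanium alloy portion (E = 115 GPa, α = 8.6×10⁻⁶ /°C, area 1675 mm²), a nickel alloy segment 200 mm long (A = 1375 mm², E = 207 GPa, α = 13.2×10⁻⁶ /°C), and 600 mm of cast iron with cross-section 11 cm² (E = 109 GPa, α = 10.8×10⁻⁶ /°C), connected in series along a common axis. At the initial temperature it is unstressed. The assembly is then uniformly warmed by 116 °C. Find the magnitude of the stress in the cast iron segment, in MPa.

σ ≈ 170 MPa (compressive)

With the walls removed the bar would change length by δ_free = Σ αᵢΔT Lᵢ = 8.6×10⁻⁶×116×450 + 13.2×10⁻⁶×116×200 + 10.8×10⁻⁶×116×600 = 1.507 mm.
The walls prevent any net length change, so an axial force P (same in every segment) develops. Compatibility: P · Σ Lᵢ/(AᵢEᵢ) = δ_free.
Σ Lᵢ/(AᵢEᵢ) = 450/(1675×115×10³) + 200/(1375×207×10³) + 600/(1100×109×10³) = 8.043×10⁻⁶ mm/N.
P = 1.507 / 8.043×10⁻⁶ = 187300 N = 187.3 kN, compressive.
σ_{cast iron} = P / A = 187300 / 1100 = 170.3 MPa.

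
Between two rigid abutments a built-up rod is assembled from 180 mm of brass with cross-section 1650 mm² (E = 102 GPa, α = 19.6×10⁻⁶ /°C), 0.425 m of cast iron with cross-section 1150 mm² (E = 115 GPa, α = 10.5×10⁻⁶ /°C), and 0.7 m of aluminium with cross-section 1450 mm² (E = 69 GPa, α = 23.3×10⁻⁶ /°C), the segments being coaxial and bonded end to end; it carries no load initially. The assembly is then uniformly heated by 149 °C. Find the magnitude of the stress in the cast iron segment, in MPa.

σ ≈ 279 MPa (compressive)

Free thermal expansion of the whole bar: Σ αᵢΔT Lᵢ = 19.6×10⁻⁶×149×180 + 10.5×10⁻⁶×149×425 + 23.3×10⁻⁶×149×700 = 3.621 mm.
The walls prevent any net length change, so an axial force P (same in every segment) develops. Compatibility: P · Σ Lᵢ/(AᵢEᵢ) = δ_free.
The series flexibility is Σ Lᵢ/(AᵢEᵢ) = 180/(1650×102×10³) + 425/(1150×115×10³) + 700/(1450×69×10³) = 1.128×10⁻⁵ mm/N.
Hence P = δ_free / Σ(L/AE) = 3.621/1.128×10⁻⁵ = 321 kN (compressive).
σ_{cast iron} = P / A = 321000 / 1150 = 279.1 MPa.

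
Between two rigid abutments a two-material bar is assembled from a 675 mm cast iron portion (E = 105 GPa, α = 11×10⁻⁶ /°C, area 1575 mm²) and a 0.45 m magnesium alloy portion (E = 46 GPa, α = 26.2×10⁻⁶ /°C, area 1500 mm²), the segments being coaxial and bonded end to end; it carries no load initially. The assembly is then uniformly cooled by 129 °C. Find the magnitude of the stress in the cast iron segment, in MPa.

σ ≈ 148 MPa (tensile)

If the supports were absent, the total length change would be Σ αᵢΔT Lᵢ = 11×10⁻⁶×129×675 + 26.2×10⁻⁶×129×450 = 2.479 mm.
The walls prevent any net length change, so an axial force P (same in every segment) develops. Compatibility: P · Σ Lᵢ/(AᵢEᵢ) = δ_free.
The series flexibility is Σ Lᵢ/(AᵢEᵢ) = 675/(1575×105×10³) + 450/(1500×46×10³) = 1.06×10⁻⁵ mm/N.
Hence P = δ_free / Σ(L/AE) = 2.479/1.06×10⁻⁵ = 233.8 kN (tensile).
σ_{cast iron} = P / A = 233800 / 1575 = 148.4 MPa.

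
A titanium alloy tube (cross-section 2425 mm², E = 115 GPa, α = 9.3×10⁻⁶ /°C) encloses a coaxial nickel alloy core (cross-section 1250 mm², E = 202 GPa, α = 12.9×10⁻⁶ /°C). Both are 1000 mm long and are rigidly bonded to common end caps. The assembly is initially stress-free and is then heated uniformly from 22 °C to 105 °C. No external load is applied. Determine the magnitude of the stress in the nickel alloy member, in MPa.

σ ≈ 31.7 MPa (compressive)

Equilibrium of a rigid end plate with no external load gives equal and opposite internal forces ±P in the two members. Since α_{nickel alloy} > α_{titanium alloy}, heating drives the nickel alloy into compression and the titanium alloy into tension.
Compatibility of the two members (thermal + elastic change equal): (α₁ − α₂)ΔT = P·[1/(A₁E₁) + 1/(A₂E₂)].
|α₁ − α₂|·ΔT = 3.6×10⁻⁶ × 83 = 0.0002988.
1/(A₁E₁) + 1/(A₂E₂) = 1/(2425×115×10³) + 1/(1250×202×10³) = 7.546×10⁻⁹ N⁻¹.
So P = 0.0002988 / 7.546×10⁻⁹ = 39.6 kN.
σ_{nickel alloy} = P/A₂ = 39600/1250 = 31.68 MPa, compressive.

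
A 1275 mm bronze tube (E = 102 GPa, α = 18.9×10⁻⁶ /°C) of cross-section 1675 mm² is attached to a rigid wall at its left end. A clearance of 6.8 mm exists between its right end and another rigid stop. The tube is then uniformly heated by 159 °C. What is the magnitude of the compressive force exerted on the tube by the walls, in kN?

Free thermal elongation = αΔT L = 18.9×10⁻⁶ × 159 × 1275 = 3.832 mm.
This is smaller than the 6.8 mm clearance, so the tube expands freely without reaching the stop — the stress is zero.

P ≈ 0 kN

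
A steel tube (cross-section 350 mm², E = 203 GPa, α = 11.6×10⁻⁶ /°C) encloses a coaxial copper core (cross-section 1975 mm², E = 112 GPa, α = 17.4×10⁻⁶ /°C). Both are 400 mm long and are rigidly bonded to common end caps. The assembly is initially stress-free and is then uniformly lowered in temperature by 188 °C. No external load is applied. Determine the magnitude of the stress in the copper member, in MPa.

σ ≈ 29.7 MPa (tensile)

Equilibrium of a rigid end plate with no external load gives equal and opposite internal forces ±P in the two members. Since α_{copper} > α_{steel}, cooling drives the copper into tension and the steel into compression.
Compatibility of the two members (thermal + elastic change equal): (α₁ − α₂)ΔT = P·[1/(A₁E₁) + 1/(A₂E₂)].
|α₁ − α₂|·ΔT = 5.8×10⁻⁶ × 188 = 0.00109.
1/(A₁E₁) + 1/(A₂E₂) = 1/(350×203×10³) + 1/(1975×112×10³) = 1.86×10⁻⁸ N⁻¹.
So P = 0.00109 / 1.86×10⁻⁸ = 58.64 kN.
σ_{copper} = P/A₂ = 58640/1975 = 29.69 MPa, tensile.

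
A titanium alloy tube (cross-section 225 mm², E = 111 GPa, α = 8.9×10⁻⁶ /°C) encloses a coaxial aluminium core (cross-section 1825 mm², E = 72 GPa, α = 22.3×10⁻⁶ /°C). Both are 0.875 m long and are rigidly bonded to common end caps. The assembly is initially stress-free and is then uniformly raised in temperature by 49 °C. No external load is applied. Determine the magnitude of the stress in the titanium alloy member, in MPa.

σ ≈ 61.2 MPa (tensile)

The aluminium has the larger α, so on heating it would change length more than the titanium alloy if both were free. The rigid plates force a common final length, so the aluminium is put into compression and the titanium alloy into tension, with equal and opposite forces P (no external load).
Setting the final lengths equal and cancelling L: (α₁ − α₂)ΔT = P/(A₁E₁) + P/(A₂E₂).
|α₁ − α₂|·ΔT = 13.4×10⁻⁶ × 49 = 0.0006566.
1/(A₁E₁) + 1/(A₂E₂) = 1/(225×111×10³) + 1/(1825×72×10³) = 4.765×10⁻⁸ N⁻¹.
So P = 0.0006566 / 4.765×10⁻⁸ = 13.78 kN.
σ_{titanium alloy} = P/A₁ = 13780/225 = 61.24 MPa, tensile.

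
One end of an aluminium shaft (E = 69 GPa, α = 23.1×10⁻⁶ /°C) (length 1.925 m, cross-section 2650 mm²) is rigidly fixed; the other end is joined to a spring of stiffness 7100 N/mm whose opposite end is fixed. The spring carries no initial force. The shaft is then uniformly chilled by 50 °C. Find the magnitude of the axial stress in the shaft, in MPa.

σ ≈ 5.54 MPa (tensile)

Free thermal contraction: δ_free = αΔT L = 23.1×10⁻⁶ × 50 × 1925 = 2.223 mm.
Let P be the tensile force in the spring. The shaft extends elastically by PL/(AE) and the spring stretches by P/k; together these equal δ_free.
P [ L/(AE) + 1/k ] = δ_free → P [ 1925/(2650×69×10³) + 1/(7100) ] = 2.223.
P = 2.223 / 0.0001514 = 14690 N.
σ = P/A = 14690/2650 = 5.543 MPa.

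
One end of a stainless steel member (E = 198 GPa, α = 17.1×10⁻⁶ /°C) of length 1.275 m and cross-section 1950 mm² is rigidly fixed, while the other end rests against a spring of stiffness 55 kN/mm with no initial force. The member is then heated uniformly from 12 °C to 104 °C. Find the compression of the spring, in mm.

δ ≈ 1.7 mm

Free thermal expansion: δ_free = αΔT L = 17.1×10⁻⁶ × 92 × 1275 = 2.006 mm.
With a force P in the spring, the elastic change of the member is PL/(AE) and that of the spring is P/k; compatibility requires their sum to equal δ_free.
So P = δ_free / [L/(AE) + 1/k] = 2.006 / [ 1275/(1950×198×10³) + 1/(55×10³) ].
P = 2.006 / 2.148×10⁻⁵ = 93360 N.
Spring compression = P/k = 93360/(55×10³) = 1.698 mm.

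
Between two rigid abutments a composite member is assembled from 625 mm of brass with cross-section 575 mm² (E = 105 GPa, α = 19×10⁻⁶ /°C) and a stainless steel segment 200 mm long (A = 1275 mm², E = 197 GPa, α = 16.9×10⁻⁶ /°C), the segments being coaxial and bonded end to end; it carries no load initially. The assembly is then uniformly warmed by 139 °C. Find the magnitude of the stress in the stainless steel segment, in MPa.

Free thermal expansion of the whole bar: Σ αᵢΔT Lᵢ = 19×10⁻⁶×139×625 + 16.9×10⁻⁶×139×200 = 2.12 mm.
The walls prevent any net length change, so an axial force P (same in every segment) develops. Compatibility: P · Σ Lᵢ/(AᵢEᵢ) = δ_free.
The series flexibility is Σ Lᵢ/(AᵢEᵢ) = 625/(575×105×10³) + 200/(1275×197×10³) = 1.115×10⁻⁵ mm/N.
Hence P = δ_free / Σ(L/AE) = 2.12/1.115×10⁻⁵ = 190.2 kN (compressive).
σ_{stainless steel} = P / A = 190200 / 1275 = 149.2 MPa.

σ ≈ 149 MPa (compressive)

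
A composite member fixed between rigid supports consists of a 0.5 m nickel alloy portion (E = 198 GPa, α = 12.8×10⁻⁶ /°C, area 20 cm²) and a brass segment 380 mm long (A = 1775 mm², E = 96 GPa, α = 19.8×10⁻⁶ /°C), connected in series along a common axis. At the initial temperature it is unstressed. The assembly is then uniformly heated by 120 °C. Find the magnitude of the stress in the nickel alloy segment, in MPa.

σ ≈ 239 MPa (compressive)

With the walls removed the bar would change length by δ_free = Σ αᵢΔT Lᵢ = 12.8×10⁻⁶×120×500 + 19.8×10⁻⁶×120×380 = 1.671 mm.
The rigid supports impose zero overall length change; the single axial force P common to all segments must satisfy P Σ Lᵢ/(AᵢEᵢ) = δ_free.
Σ Lᵢ/(AᵢEᵢ) = 500/(2000×198×10³) + 380/(1775×96×10³) = 3.493×10⁻⁶ mm/N.
P = 1.671 / 3.493×10⁻⁶ = 478400 N = 478.4 kN, compressive.
σ_{nickel alloy} = P / A = 478400 / 2000 = 239.2 MPa.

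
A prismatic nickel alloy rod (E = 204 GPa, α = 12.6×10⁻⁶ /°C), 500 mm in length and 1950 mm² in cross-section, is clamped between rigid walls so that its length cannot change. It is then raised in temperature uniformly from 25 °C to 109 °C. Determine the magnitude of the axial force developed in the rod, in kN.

P ≈ 421 kN (compressive)

The ends cannot move, so σ = EαΔT = 204×10³ × 12.6×10⁻⁶ × 84 = 215.9 MPa.
Axial force P = σA = 215.9 × 1950 = 421000 N = 421 kN, compressive.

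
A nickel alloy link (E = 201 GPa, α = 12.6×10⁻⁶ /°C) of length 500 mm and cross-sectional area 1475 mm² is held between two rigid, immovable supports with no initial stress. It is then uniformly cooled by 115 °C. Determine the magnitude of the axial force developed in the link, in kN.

P ≈ 430 kN (tensile)

Full restraint means ε = 0, so the stress is σ = EαΔT = 201×10³ × 12.6×10⁻⁶ × 115 = 291.2 MPa.
Axial force P = σA = 291.2 × 1475 = 429600 N = 429.6 kN, tensile.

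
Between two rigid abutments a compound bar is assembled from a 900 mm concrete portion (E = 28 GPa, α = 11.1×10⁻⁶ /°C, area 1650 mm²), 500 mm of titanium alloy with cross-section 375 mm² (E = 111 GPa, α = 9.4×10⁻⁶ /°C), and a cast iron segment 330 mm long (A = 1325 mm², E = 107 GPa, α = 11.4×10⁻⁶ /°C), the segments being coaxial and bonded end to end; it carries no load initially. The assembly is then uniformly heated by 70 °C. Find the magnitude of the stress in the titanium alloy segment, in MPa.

σ ≈ 102 MPa (compressive)

If the supports were absent, the total length change would be Σ αᵢΔT Lᵢ = 11.1×10⁻⁶×70×900 + 9.4×10⁻⁶×70×500 + 11.4×10⁻⁶×70×330 = 1.292 mm.
The walls prevent any net length change, so an axial force P (same in every segment) develops. Compatibility: P · Σ Lᵢ/(AᵢEᵢ) = δ_free.
The series flexibility is Σ Lᵢ/(AᵢEᵢ) = 900/(1650×28×10³) + 500/(375×111×10³) + 330/(1325×107×10³) = 3.382×10⁻⁵ mm/N.
P = 1.292 / 3.382×10⁻⁵ = 38190 N = 38.19 kN, compressive.
σ_{titanium alloy} = P / A = 38190 / 375 = 101.8 MPa.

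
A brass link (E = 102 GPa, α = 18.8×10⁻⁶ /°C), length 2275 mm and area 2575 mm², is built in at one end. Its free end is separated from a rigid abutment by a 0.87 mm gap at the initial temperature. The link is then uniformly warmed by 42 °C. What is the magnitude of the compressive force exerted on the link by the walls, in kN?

P ≈ 107 kN

Free thermal elongation = αΔT L = 18.8×10⁻⁶ × 42 × 2275 = 1.796 mm.
After closing the 0.87 mm clearance, 1.796 − 0.87 = 0.9263 mm of expansion remains to be suppressed by the wall.
That suppressed elongation corresponds to σ = E·Δ/L = 102×10³ × 0.9263/2275 = 41.53 MPa.
P = σA = 41.53 × 2575 = 106.9 kN.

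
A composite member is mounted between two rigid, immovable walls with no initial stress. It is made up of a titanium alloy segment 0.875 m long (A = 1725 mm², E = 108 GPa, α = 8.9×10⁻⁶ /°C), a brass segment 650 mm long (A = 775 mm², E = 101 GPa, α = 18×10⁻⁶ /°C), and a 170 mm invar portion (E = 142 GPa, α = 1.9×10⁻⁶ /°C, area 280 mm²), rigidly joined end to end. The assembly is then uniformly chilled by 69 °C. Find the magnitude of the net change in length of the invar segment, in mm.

Free thermal contraction of the whole bar: Σ αᵢΔT Lᵢ = 8.9×10⁻⁶×69×875 + 18×10⁻⁶×69×650 + 1.9×10⁻⁶×69×170 = 1.367 mm.
The rigid supports impose zero overall length change; the single axial force P common to all segments must satisfy P Σ Lᵢ/(AᵢEᵢ) = δ_free.
Σ Lᵢ/(AᵢEᵢ) = 875/(1725×108×10³) + 650/(775×101×10³) + 170/(280×142×10³) = 1.728×10⁻⁵ mm/N.
Hence P = δ_free / Σ(L/AE) = 1.367/1.728×10⁻⁵ = 79.12 kN (tensile).
For the invar segment, free thermal change = 1.9×10⁻⁶×69×170 = 0.02229 mm and elastic change from P = 79120×170/(280×142×10³) = 0.3383 mm; these oppose, so the net change is 0.316 mm (segment lengthens).

|ΔL| ≈ 0.316 mm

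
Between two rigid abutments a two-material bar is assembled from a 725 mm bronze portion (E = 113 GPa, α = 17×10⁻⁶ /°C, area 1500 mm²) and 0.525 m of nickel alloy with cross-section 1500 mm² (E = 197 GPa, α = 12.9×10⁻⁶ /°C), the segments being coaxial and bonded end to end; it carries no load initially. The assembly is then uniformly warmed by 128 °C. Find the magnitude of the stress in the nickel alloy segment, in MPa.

Free thermal expansion of the whole bar: Σ αᵢΔT Lᵢ = 17×10⁻⁶×128×725 + 12.9×10⁻⁶×128×525 = 2.444 mm.
The rigid supports impose zero overall length change; the single axial force P common to all segments must satisfy P Σ Lᵢ/(AᵢEᵢ) = δ_free.
Σ Lᵢ/(AᵢEᵢ) = 725/(1500×113×10³) + 525/(1500×197×10³) = 6.054×10⁻⁶ mm/N.
P = 2.444 / 6.054×10⁻⁶ = 403800 N = 403.8 kN, compressive.
σ_{nickel alloy} = P / A = 403800 / 1500 = 269.2 MPa.

σ ≈ 269 MPa (compressive)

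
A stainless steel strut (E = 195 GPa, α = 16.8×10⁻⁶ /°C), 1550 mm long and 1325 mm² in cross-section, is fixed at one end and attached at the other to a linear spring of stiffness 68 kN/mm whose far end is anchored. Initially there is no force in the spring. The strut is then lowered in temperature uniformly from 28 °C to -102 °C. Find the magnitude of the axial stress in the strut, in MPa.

σ ≈ 123 MPa (tensile)

The unrestrained thermal change is αΔT L = 16.8×10⁻⁶ × 130 × 1550 = 3.385 mm.
Let P be the tensile force in the spring. The strut extends elastically by PL/(AE) and the spring stretches by P/k; together these equal δ_free.
P [ L/(AE) + 1/k ] = δ_free → P [ 1550/(1325×195×10³) + 1/(68×10³) ] = 3.385.
P = 3.385 / 2.07×10⁻⁵ = 163500 N.
σ = P/A = 163500/1325 = 123.4 MPa.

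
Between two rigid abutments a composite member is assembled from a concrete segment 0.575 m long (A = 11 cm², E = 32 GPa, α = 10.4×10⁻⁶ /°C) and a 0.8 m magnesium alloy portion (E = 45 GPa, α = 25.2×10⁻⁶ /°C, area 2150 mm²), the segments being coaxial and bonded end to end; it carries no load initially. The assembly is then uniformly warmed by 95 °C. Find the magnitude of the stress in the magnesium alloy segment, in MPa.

σ ≈ 46.9 MPa (compressive)

Free thermal expansion of the whole bar: Σ αᵢΔT Lᵢ = 10.4×10⁻⁶×95×575 + 25.2×10⁻⁶×95×800 = 2.483 mm.
The walls prevent any net length change, so an axial force P (same in every segment) develops. Compatibility: P · Σ Lᵢ/(AᵢEᵢ) = δ_free.
Σ Lᵢ/(AᵢEᵢ) = 575/(1100×32×10³) + 800/(2150×45×10³) = 2.46×10⁻⁵ mm/N.
Hence P = δ_free / Σ(L/AE) = 2.483/2.46×10⁻⁵ = 100.9 kN (compressive).
σ_{magnesium alloy} = P / A = 100900 / 2150 = 46.94 MPa.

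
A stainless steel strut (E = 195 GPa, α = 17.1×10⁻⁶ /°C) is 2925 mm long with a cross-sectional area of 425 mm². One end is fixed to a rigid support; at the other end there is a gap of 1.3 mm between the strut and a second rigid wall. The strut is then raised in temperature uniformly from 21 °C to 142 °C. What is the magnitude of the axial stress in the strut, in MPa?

If the wall were absent the strut would grow by αΔT L = 17.1×10⁻⁶ × 121 × 2925 = 6.052 mm.
After closing the 1.3 mm clearance, 6.052 − 1.3 = 4.752 mm of expansion remains to be suppressed by the wall.
That suppressed elongation corresponds to σ = E·Δ/L = 195×10³ × 4.752/2925 = 316.8 MPa.

σ ≈ 317 MPa (compressive)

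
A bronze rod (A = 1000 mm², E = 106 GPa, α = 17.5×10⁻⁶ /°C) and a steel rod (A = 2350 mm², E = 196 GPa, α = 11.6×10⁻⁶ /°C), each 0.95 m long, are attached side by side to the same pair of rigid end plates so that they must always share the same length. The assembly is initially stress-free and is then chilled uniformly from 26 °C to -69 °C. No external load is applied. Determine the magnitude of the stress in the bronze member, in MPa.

Both members must finish at the same length. With the larger α, the bronze tends to over-contract; the plates restrain it, putting the bronze in tension and the steel in compression. With no external load the two internal forces are equal and opposite, magnitude P.
Compatibility of the two members (thermal + elastic change equal): (α₁ − α₂)ΔT = P·[1/(A₁E₁) + 1/(A₂E₂)].
|α₁ − α₂|·ΔT = 5.9×10⁻⁶ × 95 = 0.0005605.
1/(A₁E₁) + 1/(A₂E₂) = 1/(1000×106×10³) + 1/(2350×196×10³) = 1.161×10⁻⁸ N⁻¹.
P = 0.0005605 / 1.161×10⁻⁸ = 48300 N = 48.3 kN.
σ_{bronze} = P/A₁ = 48300/1000 = 48.3 MPa, tensile.

σ ≈ 48.3 MPa (tensile)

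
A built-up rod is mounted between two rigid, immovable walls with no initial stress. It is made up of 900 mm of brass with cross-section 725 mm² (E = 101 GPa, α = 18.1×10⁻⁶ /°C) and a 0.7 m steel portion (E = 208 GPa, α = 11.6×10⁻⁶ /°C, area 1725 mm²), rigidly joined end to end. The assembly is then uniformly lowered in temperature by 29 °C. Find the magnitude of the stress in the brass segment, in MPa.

Free thermal contraction of the whole bar: Σ αᵢΔT Lᵢ = 18.1×10⁻⁶×29×900 + 11.6×10⁻⁶×29×700 = 0.7079 mm.
Since the ends are fixed, an axial force P builds up, equal in every segment, with P · Σ Lᵢ/(AᵢEᵢ) = δ_free.
Σ Lᵢ/(AᵢEᵢ) = 900/(725×101×10³) + 700/(1725×208×10³) = 1.424×10⁻⁵ mm/N.
P = 0.7079 / 1.424×10⁻⁵ = 49700 N = 49.7 kN, tensile.
σ_{brass} = P / A = 49700 / 725 = 68.56 MPa.

σ ≈ 68.6 MPa (tensile)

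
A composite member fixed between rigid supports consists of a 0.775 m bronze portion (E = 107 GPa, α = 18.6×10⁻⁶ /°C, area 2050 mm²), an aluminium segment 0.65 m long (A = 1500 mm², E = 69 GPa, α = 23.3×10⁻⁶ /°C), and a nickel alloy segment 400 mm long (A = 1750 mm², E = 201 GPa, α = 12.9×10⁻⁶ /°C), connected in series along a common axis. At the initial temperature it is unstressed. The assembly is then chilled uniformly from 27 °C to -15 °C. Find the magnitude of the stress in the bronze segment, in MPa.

Free thermal contraction of the whole bar: Σ αᵢΔT Lᵢ = 18.6×10⁻⁶×42×775 + 23.3×10⁻⁶×42×650 + 12.9×10⁻⁶×42×400 = 1.458 mm.
The rigid supports impose zero overall length change; the single axial force P common to all segments must satisfy P Σ Lᵢ/(AᵢEᵢ) = δ_free.
The series flexibility is Σ Lᵢ/(AᵢEᵢ) = 775/(2050×107×10³) + 650/(1500×69×10³) + 400/(1750×201×10³) = 1.095×10⁻⁵ mm/N.
So P = 1.458 / 1.095×10⁻⁵ = 133.2 kN, tensile.
σ_{bronze} = P / A = 133200 / 2050 = 64.96 MPa.

σ ≈ 65 MPa (tensile)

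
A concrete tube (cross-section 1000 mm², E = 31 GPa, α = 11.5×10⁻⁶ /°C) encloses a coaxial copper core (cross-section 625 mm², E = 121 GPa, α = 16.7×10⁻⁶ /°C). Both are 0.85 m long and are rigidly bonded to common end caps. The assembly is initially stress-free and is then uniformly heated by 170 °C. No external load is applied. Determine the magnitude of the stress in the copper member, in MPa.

Both members must finish at the same length. With the larger α, the copper tends to over-expand; the plates restrain it, putting the copper in compression and the concrete in tension. With no external load the two internal forces are equal and opposite, magnitude P.
Setting the final lengths equal and cancelling L: (α₁ − α₂)ΔT = P/(A₁E₁) + P/(A₂E₂).
|α₁ − α₂|·ΔT = 5.2×10⁻⁶ × 170 = 0.000884.
1/(A₁E₁) + 1/(A₂E₂) = 1/(1000×31×10³) + 1/(625×121×10³) = 4.548×10⁻⁸ N⁻¹.
So P = 0.000884 / 4.548×10⁻⁸ = 19.44 kN.
σ_{copper} = P/A₂ = 19440/625 = 31.1 MPa, compressive.

σ ≈ 31.1 MPa (compressive)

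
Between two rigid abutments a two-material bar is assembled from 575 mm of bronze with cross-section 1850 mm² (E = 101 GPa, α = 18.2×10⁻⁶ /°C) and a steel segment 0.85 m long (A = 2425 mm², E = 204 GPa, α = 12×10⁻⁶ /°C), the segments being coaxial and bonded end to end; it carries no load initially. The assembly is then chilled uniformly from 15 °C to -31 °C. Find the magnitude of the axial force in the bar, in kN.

P ≈ 198 kN (tensile)

If the supports were absent, the total length change would be Σ αᵢΔT Lᵢ = 18.2×10⁻⁶×46×575 + 12×10⁻⁶×46×850 = 0.9506 mm.
The rigid supports impose zero overall length change; the single axial force P common to all segments must satisfy P Σ Lᵢ/(AᵢEᵢ) = δ_free.
Σ Lᵢ/(AᵢEᵢ) = 575/(1850×101×10³) + 850/(2425×204×10³) = 4.796×10⁻⁶ mm/N.
P = 0.9506 / 4.796×10⁻⁶ = 198200 N = 198.2 kN, tensile.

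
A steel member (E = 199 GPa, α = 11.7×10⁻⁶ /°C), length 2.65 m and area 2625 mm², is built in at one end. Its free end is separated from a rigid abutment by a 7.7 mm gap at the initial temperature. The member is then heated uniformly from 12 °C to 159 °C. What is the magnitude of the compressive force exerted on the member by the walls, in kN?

Unrestrained expansion: δ_free = αΔT L = 11.7×10⁻⁶ × 147 × 2650 = 4.558 mm.
Since δ_free = 4.56 mm is less than the 7.7 mm gap, the member never touches the wall. No axial force develops.

P ≈ 0 kN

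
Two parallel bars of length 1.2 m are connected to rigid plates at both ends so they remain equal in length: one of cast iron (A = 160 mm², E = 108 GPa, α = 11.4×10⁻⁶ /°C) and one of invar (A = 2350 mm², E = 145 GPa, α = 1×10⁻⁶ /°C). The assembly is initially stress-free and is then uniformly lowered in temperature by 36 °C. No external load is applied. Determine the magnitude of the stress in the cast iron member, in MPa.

The cast iron has the larger α, so on cooling it would change length more than the invar if both were free. The rigid plates force a common final length, so the cast iron is put into tension and the invar into compression, with equal and opposite forces P (no external load).
Compatibility of the two members (thermal + elastic change equal): (α₁ − α₂)ΔT = P·[1/(A₁E₁) + 1/(A₂E₂)].
|α₁ − α₂|·ΔT = 10.4×10⁻⁶ × 36 = 0.0003744.
1/(A₁E₁) + 1/(A₂E₂) = 1/(160×108×10³) + 1/(2350×145×10³) = 6.081×10⁻⁸ N⁻¹.
So P = 0.0003744 / 6.081×10⁻⁸ = 6.157 kN.
σ_{cast iron} = P/A₁ = 6157/160 = 38.48 MPa, tensile.

σ ≈ 38.5 MPa (tensile)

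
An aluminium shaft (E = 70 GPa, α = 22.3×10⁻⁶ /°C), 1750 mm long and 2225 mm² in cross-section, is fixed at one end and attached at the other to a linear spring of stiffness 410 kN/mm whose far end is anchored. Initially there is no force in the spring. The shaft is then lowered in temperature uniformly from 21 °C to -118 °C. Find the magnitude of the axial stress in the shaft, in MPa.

σ ≈ 178 MPa (tensile)

Free thermal contraction: δ_free = αΔT L = 22.3×10⁻⁶ × 139 × 1750 = 5.424 mm.
Let P be the tensile force in the spring. The shaft extends elastically by PL/(AE) and the spring stretches by P/k; together these equal δ_free.
P [ L/(AE) + 1/k ] = δ_free → P [ 1750/(2225×70×10³) + 1/(410×10³) ] = 5.424.
P = 5.424 / 1.367×10⁻⁵ = 396700 N.
σ = P/A = 396700/2225 = 178.3 MPa.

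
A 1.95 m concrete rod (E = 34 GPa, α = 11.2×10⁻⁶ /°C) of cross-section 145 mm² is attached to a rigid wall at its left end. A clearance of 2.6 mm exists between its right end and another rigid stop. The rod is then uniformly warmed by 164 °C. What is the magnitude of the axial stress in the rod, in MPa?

Unrestrained expansion: δ_free = αΔT L = 11.2×10⁻⁶ × 164 × 1950 = 3.582 mm.
After closing the 2.6 mm clearance, 3.582 − 2.6 = 0.9818 mm of expansion remains to be suppressed by the wall.
Compatibility: PL/(AE) = 0.9818 mm, so σ = P/A = E × (0.9818/1950) = 17.12 MPa.

σ ≈ 17.1 MPa (compressive)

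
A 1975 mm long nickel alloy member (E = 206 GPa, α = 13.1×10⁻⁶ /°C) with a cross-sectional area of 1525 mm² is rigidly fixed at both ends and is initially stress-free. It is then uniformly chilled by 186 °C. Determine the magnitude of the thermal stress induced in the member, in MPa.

Because both ends are immovable the net strain is zero, and the suppressed thermal strain is αΔT = 13.1×10⁻⁶ × 186 = 2436.6×10⁻⁶.
The stress required to suppress this strain is σ = Eε = 206×10³ × 2436.6×10⁻⁶ = 501.9 MPa, tensile since the member is trying to contract.

σ ≈ 502 MPa (tensile)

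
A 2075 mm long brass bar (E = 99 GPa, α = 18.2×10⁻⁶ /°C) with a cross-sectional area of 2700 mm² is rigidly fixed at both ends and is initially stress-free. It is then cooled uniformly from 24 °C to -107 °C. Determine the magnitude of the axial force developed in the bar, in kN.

P ≈ 637 kN (tensile)

Full restraint means ε = 0, so the stress is σ = EαΔT = 99×10³ × 18.2×10⁻⁶ × 131 = 236 MPa.
Axial force P = σA = 236 × 2700 = 637300 N = 637.3 kN, tensile.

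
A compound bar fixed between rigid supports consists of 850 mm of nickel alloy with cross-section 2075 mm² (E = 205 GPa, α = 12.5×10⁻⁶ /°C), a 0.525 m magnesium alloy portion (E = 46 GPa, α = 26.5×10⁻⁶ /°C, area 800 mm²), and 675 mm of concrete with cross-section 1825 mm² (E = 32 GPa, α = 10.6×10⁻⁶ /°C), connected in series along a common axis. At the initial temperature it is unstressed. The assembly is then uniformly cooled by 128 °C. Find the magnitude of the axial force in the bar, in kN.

With the walls removed the bar would change length by δ_free = Σ αᵢΔT Lᵢ = 12.5×10⁻⁶×128×850 + 26.5×10⁻⁶×128×525 + 10.6×10⁻⁶×128×675 = 4.057 mm.
The walls prevent any net length change, so an axial force P (same in every segment) develops. Compatibility: P · Σ Lᵢ/(AᵢEᵢ) = δ_free.
Σ Lᵢ/(AᵢEᵢ) = 850/(2075×205×10³) + 525/(800×46×10³) + 675/(1825×32×10³) = 2.782×10⁻⁵ mm/N.
P = 4.057 / 2.782×10⁻⁵ = 145800 N = 145.8 kN, tensile.

P ≈ 146 kN (tensile)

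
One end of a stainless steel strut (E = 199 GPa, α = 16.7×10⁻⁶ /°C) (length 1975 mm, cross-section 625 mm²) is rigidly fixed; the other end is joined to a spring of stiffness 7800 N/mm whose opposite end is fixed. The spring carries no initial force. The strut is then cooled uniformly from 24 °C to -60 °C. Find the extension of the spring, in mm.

δ ≈ 2.47 mm

Free thermal contraction: δ_free = αΔT L = 16.7×10⁻⁶ × 84 × 1975 = 2.771 mm.
With a force P in the spring, the elastic change of the strut is PL/(AE) and that of the spring is P/k; compatibility requires their sum to equal δ_free.
P [ L/(AE) + 1/k ] = δ_free → P [ 1975/(625×199×10³) + 1/(7800) ] = 2.771.
P = 2.771 / 0.0001441 = 19230 N.
Spring extension = P/k = 19230/(7800) = 2.465 mm.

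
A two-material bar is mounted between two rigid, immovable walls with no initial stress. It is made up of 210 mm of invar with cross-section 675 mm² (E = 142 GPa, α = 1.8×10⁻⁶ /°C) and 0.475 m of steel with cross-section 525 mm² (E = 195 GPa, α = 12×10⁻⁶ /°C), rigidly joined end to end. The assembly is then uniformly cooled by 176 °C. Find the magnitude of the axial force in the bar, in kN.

If the supports were absent, the total length change would be Σ αᵢΔT Lᵢ = 1.8×10⁻⁶×176×210 + 12×10⁻⁶×176×475 = 1.07 mm.
The walls prevent any net length change, so an axial force P (same in every segment) develops. Compatibility: P · Σ Lᵢ/(AᵢEᵢ) = δ_free.
The series flexibility is Σ Lᵢ/(AᵢEᵢ) = 210/(675×142×10³) + 475/(525×195×10³) = 6.831×10⁻⁶ mm/N.
P = 1.07 / 6.831×10⁻⁶ = 156600 N = 156.6 kN, tensile.

P ≈ 157 kN (tensile)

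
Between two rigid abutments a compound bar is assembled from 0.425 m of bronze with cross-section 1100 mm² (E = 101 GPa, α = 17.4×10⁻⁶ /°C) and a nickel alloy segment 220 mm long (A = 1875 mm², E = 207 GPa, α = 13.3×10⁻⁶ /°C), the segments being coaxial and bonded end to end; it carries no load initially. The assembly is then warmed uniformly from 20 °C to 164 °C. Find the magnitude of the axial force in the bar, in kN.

With the walls removed the bar would change length by δ_free = Σ αᵢΔT Lᵢ = 17.4×10⁻⁶×144×425 + 13.3×10⁻⁶×144×220 = 1.486 mm.
Since the ends are fixed, an axial force P builds up, equal in every segment, with P · Σ Lᵢ/(AᵢEᵢ) = δ_free.
Σ Lᵢ/(AᵢEᵢ) = 425/(1100×101×10³) + 220/(1875×207×10³) = 4.392×10⁻⁶ mm/N.
So P = 1.486 / 4.392×10⁻⁶ = 338.4 kN, compressive.

P ≈ 338 kN (compressive)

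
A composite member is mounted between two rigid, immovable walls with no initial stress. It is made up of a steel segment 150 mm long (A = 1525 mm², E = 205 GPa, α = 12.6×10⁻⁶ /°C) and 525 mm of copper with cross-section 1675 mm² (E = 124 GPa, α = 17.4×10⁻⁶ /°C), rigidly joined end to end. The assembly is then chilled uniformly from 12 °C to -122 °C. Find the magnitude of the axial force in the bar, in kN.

Free thermal contraction of the whole bar: Σ αᵢΔT Lᵢ = 12.6×10⁻⁶×134×150 + 17.4×10⁻⁶×134×525 = 1.477 mm.
The walls prevent any net length change, so an axial force P (same in every segment) develops. Compatibility: P · Σ Lᵢ/(AᵢEᵢ) = δ_free.
The series flexibility is Σ Lᵢ/(AᵢEᵢ) = 150/(1525×205×10³) + 525/(1675×124×10³) = 3.007×10⁻⁶ mm/N.
So P = 1.477 / 3.007×10⁻⁶ = 491.2 kN, tensile.

P ≈ 491 kN (tensile)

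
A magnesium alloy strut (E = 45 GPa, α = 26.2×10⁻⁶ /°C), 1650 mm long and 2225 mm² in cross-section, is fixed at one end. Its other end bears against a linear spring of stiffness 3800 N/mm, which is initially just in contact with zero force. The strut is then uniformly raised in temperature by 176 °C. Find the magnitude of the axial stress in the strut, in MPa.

The unrestrained thermal change is αΔT L = 26.2×10⁻⁶ × 176 × 1650 = 7.608 mm.
Let P be the compressive force at the spring. The strut shortens elastically by PL/(AE) and the spring compresses by P/k; together these equal δ_free.
P [ L/(AE) + 1/k ] = δ_free → P [ 1650/(2225×45×10³) + 1/(3800) ] = 7.608.
P = 7.608 / 0.0002796 = 27210 N.
σ = P/A = 27210/2225 = 12.23 MPa.

σ ≈ 12.2 MPa (compressive)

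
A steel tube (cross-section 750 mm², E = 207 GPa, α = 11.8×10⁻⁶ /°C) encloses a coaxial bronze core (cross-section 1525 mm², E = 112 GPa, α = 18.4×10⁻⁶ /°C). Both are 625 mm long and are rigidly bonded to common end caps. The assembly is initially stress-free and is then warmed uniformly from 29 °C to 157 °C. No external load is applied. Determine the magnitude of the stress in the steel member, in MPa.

The bronze has the larger α, so on heating it would change length more than the steel if both were free. The rigid plates force a common final length, so the bronze is put into compression and the steel into tension, with equal and opposite forces P (no external load).
Compatibility of the two members (thermal + elastic change equal): (α₁ − α₂)ΔT = P·[1/(A₁E₁) + 1/(A₂E₂)].
|α₁ − α₂|·ΔT = 6.6×10⁻⁶ × 128 = 0.0008448.
1/(A₁E₁) + 1/(A₂E₂) = 1/(750×207×10³) + 1/(1525×112×10³) = 1.23×10⁻⁸ N⁻¹.
P = 0.0008448 / 1.23×10⁻⁸ = 68710 N = 68.71 kN.
σ_{steel} = P/A₁ = 68710/750 = 91.61 MPa, tensile.

σ ≈ 91.6 MPa (tensile)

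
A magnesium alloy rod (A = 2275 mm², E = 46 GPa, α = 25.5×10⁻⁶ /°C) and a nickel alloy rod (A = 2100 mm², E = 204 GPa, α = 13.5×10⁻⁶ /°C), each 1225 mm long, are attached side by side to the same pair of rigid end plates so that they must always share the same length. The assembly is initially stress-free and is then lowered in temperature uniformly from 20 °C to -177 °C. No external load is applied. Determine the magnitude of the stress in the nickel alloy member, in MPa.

σ ≈ 94.7 MPa (compressive)

Both members must finish at the same length. With the larger α, the magnesium alloy tends to over-contract; the plates restrain it, putting the magnesium alloy in tension and the nickel alloy in compression. With no external load the two internal forces are equal and opposite, magnitude P.
Equating the net (thermal + elastic) strains gives |α₁ − α₂|·ΔT = P·[1/(A₁E₁) + 1/(A₂E₂)].
|α₁ − α₂|·ΔT = 12×10⁻⁶ × 197 = 0.002364.
1/(A₁E₁) + 1/(A₂E₂) = 1/(2275×46×10³) + 1/(2100×204×10³) = 1.189×10⁻⁸ N⁻¹.
So P = 0.002364 / 1.189×10⁻⁸ = 198.8 kN.
σ_{nickel alloy} = P/A₂ = 198800/2100 = 94.68 MPa, compressive.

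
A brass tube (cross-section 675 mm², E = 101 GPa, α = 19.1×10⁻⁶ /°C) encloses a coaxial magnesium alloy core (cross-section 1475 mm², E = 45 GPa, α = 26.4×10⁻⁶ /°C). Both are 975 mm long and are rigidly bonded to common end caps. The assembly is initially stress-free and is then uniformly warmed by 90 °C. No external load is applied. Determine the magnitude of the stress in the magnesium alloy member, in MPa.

σ ≈ 15 MPa (compressive)

Both members must finish at the same length. With the larger α, the magnesium alloy tends to over-expand; the plates restrain it, putting the magnesium alloy in compression and the brass in tension. With no external load the two internal forces are equal and opposite, magnitude P.
Equating the net (thermal + elastic) strains gives |α₁ − α₂|·ΔT = P·[1/(A₁E₁) + 1/(A₂E₂)].
|α₁ − α₂|·ΔT = 7.3×10⁻⁶ × 90 = 0.000657.
1/(A₁E₁) + 1/(A₂E₂) = 1/(675×101×10³) + 1/(1475×45×10³) = 2.973×10⁻⁸ N⁻¹.
P = 0.000657 / 2.973×10⁻⁸ = 22100 N = 22.1 kN.
σ_{magnesium alloy} = P/A₂ = 22100/1475 = 14.98 MPa, compressive.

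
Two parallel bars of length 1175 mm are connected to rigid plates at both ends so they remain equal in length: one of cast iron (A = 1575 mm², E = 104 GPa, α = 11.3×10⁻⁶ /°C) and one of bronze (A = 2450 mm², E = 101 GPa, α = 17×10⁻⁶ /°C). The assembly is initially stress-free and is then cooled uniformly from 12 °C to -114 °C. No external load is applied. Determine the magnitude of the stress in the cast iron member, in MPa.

σ ≈ 44.9 MPa (compressive)

The bronze has the larger α, so on cooling it would change length more than the cast iron if both were free. The rigid plates force a common final length, so the bronze is put into tension and the cast iron into compression, with equal and opposite forces P (no external load).
Equating the net (thermal + elastic) strains gives |α₁ − α₂|·ΔT = P·[1/(A₁E₁) + 1/(A₂E₂)].
|α₁ − α₂|·ΔT = 5.7×10⁻⁶ × 126 = 0.0007182.
1/(A₁E₁) + 1/(A₂E₂) = 1/(1575×104×10³) + 1/(2450×101×10³) = 1.015×10⁻⁸ N⁻¹.
So P = 0.0007182 / 1.015×10⁻⁸ = 70.78 kN.
σ_{cast iron} = P/A₁ = 70780/1575 = 44.94 MPa, compressive.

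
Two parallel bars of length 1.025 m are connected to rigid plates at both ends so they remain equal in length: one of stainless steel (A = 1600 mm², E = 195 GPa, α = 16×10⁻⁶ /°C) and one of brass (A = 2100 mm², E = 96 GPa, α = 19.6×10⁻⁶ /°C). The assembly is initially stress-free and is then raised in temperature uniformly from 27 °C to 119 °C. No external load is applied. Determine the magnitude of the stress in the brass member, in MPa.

Equilibrium of a rigid end plate with no external load gives equal and opposite internal forces ±P in the two members. Since α_{brass} > α_{stainless steel}, heating drives the brass into compression and the stainless steel into tension.
Setting the final lengths equal and cancelling L: (α₁ − α₂)ΔT = P/(A₁E₁) + P/(A₂E₂).
|α₁ − α₂|·ΔT = 3.6×10⁻⁶ × 92 = 0.0003312.
1/(A₁E₁) + 1/(A₂E₂) = 1/(1600×195×10³) + 1/(2100×96×10³) = 8.165×10⁻⁹ N⁻¹.
P = 0.0003312 / 8.165×10⁻⁹ = 40560 N = 40.56 kN.
σ_{brass} = P/A₂ = 40560/2100 = 19.31 MPa, compressive.

σ ≈ 19.3 MPa (compressive)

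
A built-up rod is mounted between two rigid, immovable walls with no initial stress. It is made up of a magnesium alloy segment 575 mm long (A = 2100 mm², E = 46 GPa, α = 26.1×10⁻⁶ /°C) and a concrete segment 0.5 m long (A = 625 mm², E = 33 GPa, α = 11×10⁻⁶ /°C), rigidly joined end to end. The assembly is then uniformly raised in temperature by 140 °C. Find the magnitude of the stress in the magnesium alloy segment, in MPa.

σ ≈ 45.3 MPa (compressive)

If the supports were absent, the total length change would be Σ αᵢΔT Lᵢ = 26.1×10⁻⁶×140×575 + 11×10⁻⁶×140×500 = 2.871 mm.
The walls prevent any net length change, so an axial force P (same in every segment) develops. Compatibility: P · Σ Lᵢ/(AᵢEᵢ) = δ_free.
The series flexibility is Σ Lᵢ/(AᵢEᵢ) = 575/(2100×46×10³) + 500/(625×33×10³) = 3.019×10⁻⁵ mm/N.
P = 2.871 / 3.019×10⁻⁵ = 95080 N = 95.08 kN, compressive.
σ_{magnesium alloy} = P / A = 95080 / 2100 = 45.28 MPa.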